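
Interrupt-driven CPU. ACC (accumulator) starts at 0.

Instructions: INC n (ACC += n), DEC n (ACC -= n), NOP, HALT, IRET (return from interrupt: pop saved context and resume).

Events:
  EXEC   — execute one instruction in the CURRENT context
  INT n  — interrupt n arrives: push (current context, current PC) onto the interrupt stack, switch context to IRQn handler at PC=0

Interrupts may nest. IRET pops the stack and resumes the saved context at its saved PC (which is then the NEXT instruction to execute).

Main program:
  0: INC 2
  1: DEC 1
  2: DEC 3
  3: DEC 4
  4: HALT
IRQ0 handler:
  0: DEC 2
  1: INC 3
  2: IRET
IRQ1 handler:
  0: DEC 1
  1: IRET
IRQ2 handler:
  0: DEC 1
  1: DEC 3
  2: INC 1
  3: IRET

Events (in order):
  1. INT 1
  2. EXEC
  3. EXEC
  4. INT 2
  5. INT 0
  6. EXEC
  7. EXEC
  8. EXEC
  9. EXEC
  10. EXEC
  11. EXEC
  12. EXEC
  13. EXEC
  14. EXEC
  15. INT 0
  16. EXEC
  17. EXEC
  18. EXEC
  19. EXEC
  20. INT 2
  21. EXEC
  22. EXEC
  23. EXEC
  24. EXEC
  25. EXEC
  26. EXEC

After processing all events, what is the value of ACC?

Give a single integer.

Event 1 (INT 1): INT 1 arrives: push (MAIN, PC=0), enter IRQ1 at PC=0 (depth now 1)
Event 2 (EXEC): [IRQ1] PC=0: DEC 1 -> ACC=-1
Event 3 (EXEC): [IRQ1] PC=1: IRET -> resume MAIN at PC=0 (depth now 0)
Event 4 (INT 2): INT 2 arrives: push (MAIN, PC=0), enter IRQ2 at PC=0 (depth now 1)
Event 5 (INT 0): INT 0 arrives: push (IRQ2, PC=0), enter IRQ0 at PC=0 (depth now 2)
Event 6 (EXEC): [IRQ0] PC=0: DEC 2 -> ACC=-3
Event 7 (EXEC): [IRQ0] PC=1: INC 3 -> ACC=0
Event 8 (EXEC): [IRQ0] PC=2: IRET -> resume IRQ2 at PC=0 (depth now 1)
Event 9 (EXEC): [IRQ2] PC=0: DEC 1 -> ACC=-1
Event 10 (EXEC): [IRQ2] PC=1: DEC 3 -> ACC=-4
Event 11 (EXEC): [IRQ2] PC=2: INC 1 -> ACC=-3
Event 12 (EXEC): [IRQ2] PC=3: IRET -> resume MAIN at PC=0 (depth now 0)
Event 13 (EXEC): [MAIN] PC=0: INC 2 -> ACC=-1
Event 14 (EXEC): [MAIN] PC=1: DEC 1 -> ACC=-2
Event 15 (INT 0): INT 0 arrives: push (MAIN, PC=2), enter IRQ0 at PC=0 (depth now 1)
Event 16 (EXEC): [IRQ0] PC=0: DEC 2 -> ACC=-4
Event 17 (EXEC): [IRQ0] PC=1: INC 3 -> ACC=-1
Event 18 (EXEC): [IRQ0] PC=2: IRET -> resume MAIN at PC=2 (depth now 0)
Event 19 (EXEC): [MAIN] PC=2: DEC 3 -> ACC=-4
Event 20 (INT 2): INT 2 arrives: push (MAIN, PC=3), enter IRQ2 at PC=0 (depth now 1)
Event 21 (EXEC): [IRQ2] PC=0: DEC 1 -> ACC=-5
Event 22 (EXEC): [IRQ2] PC=1: DEC 3 -> ACC=-8
Event 23 (EXEC): [IRQ2] PC=2: INC 1 -> ACC=-7
Event 24 (EXEC): [IRQ2] PC=3: IRET -> resume MAIN at PC=3 (depth now 0)
Event 25 (EXEC): [MAIN] PC=3: DEC 4 -> ACC=-11
Event 26 (EXEC): [MAIN] PC=4: HALT

Answer: -11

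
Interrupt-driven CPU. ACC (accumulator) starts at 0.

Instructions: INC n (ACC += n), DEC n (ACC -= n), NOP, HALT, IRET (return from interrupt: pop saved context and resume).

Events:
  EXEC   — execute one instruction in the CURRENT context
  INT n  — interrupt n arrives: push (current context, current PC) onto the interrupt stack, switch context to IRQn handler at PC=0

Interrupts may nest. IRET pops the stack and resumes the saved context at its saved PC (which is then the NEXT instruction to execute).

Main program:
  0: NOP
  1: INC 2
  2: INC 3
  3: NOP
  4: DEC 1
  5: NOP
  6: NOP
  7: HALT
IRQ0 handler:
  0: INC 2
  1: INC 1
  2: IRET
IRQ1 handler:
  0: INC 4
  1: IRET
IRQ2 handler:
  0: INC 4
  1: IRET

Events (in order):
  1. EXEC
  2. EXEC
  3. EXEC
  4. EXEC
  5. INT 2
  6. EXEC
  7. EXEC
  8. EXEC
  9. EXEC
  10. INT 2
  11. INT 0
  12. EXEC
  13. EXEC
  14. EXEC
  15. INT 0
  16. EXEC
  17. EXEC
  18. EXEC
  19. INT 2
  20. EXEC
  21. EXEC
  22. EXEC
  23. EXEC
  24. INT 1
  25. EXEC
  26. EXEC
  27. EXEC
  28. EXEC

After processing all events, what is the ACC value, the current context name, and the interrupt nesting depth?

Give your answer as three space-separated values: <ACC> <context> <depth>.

Event 1 (EXEC): [MAIN] PC=0: NOP
Event 2 (EXEC): [MAIN] PC=1: INC 2 -> ACC=2
Event 3 (EXEC): [MAIN] PC=2: INC 3 -> ACC=5
Event 4 (EXEC): [MAIN] PC=3: NOP
Event 5 (INT 2): INT 2 arrives: push (MAIN, PC=4), enter IRQ2 at PC=0 (depth now 1)
Event 6 (EXEC): [IRQ2] PC=0: INC 4 -> ACC=9
Event 7 (EXEC): [IRQ2] PC=1: IRET -> resume MAIN at PC=4 (depth now 0)
Event 8 (EXEC): [MAIN] PC=4: DEC 1 -> ACC=8
Event 9 (EXEC): [MAIN] PC=5: NOP
Event 10 (INT 2): INT 2 arrives: push (MAIN, PC=6), enter IRQ2 at PC=0 (depth now 1)
Event 11 (INT 0): INT 0 arrives: push (IRQ2, PC=0), enter IRQ0 at PC=0 (depth now 2)
Event 12 (EXEC): [IRQ0] PC=0: INC 2 -> ACC=10
Event 13 (EXEC): [IRQ0] PC=1: INC 1 -> ACC=11
Event 14 (EXEC): [IRQ0] PC=2: IRET -> resume IRQ2 at PC=0 (depth now 1)
Event 15 (INT 0): INT 0 arrives: push (IRQ2, PC=0), enter IRQ0 at PC=0 (depth now 2)
Event 16 (EXEC): [IRQ0] PC=0: INC 2 -> ACC=13
Event 17 (EXEC): [IRQ0] PC=1: INC 1 -> ACC=14
Event 18 (EXEC): [IRQ0] PC=2: IRET -> resume IRQ2 at PC=0 (depth now 1)
Event 19 (INT 2): INT 2 arrives: push (IRQ2, PC=0), enter IRQ2 at PC=0 (depth now 2)
Event 20 (EXEC): [IRQ2] PC=0: INC 4 -> ACC=18
Event 21 (EXEC): [IRQ2] PC=1: IRET -> resume IRQ2 at PC=0 (depth now 1)
Event 22 (EXEC): [IRQ2] PC=0: INC 4 -> ACC=22
Event 23 (EXEC): [IRQ2] PC=1: IRET -> resume MAIN at PC=6 (depth now 0)
Event 24 (INT 1): INT 1 arrives: push (MAIN, PC=6), enter IRQ1 at PC=0 (depth now 1)
Event 25 (EXEC): [IRQ1] PC=0: INC 4 -> ACC=26
Event 26 (EXEC): [IRQ1] PC=1: IRET -> resume MAIN at PC=6 (depth now 0)
Event 27 (EXEC): [MAIN] PC=6: NOP
Event 28 (EXEC): [MAIN] PC=7: HALT

Answer: 26 MAIN 0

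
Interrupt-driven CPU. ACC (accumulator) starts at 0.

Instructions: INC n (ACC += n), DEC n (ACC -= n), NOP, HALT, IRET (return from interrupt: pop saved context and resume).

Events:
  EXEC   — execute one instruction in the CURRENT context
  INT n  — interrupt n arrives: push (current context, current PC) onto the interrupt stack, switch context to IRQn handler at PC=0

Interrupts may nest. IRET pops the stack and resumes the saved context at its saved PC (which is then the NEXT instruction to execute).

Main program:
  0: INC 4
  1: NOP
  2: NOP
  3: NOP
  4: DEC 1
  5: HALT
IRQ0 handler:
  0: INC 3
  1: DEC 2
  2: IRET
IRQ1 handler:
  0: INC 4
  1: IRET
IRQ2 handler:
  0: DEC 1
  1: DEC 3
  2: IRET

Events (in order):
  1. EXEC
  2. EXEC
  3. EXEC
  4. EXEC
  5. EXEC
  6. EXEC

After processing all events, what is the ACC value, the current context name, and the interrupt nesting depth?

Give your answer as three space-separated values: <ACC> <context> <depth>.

Event 1 (EXEC): [MAIN] PC=0: INC 4 -> ACC=4
Event 2 (EXEC): [MAIN] PC=1: NOP
Event 3 (EXEC): [MAIN] PC=2: NOP
Event 4 (EXEC): [MAIN] PC=3: NOP
Event 5 (EXEC): [MAIN] PC=4: DEC 1 -> ACC=3
Event 6 (EXEC): [MAIN] PC=5: HALT

Answer: 3 MAIN 0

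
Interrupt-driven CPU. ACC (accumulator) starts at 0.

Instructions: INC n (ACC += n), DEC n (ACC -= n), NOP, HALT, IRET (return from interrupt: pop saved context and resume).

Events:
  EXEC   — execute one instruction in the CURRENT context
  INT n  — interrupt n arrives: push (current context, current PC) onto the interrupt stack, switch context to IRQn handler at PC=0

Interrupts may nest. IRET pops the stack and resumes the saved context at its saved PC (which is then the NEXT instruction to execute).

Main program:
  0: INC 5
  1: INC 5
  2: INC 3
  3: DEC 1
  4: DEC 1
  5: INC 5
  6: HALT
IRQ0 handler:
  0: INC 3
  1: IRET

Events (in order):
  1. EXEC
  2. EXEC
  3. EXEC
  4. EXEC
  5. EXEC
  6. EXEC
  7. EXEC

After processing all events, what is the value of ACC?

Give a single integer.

Event 1 (EXEC): [MAIN] PC=0: INC 5 -> ACC=5
Event 2 (EXEC): [MAIN] PC=1: INC 5 -> ACC=10
Event 3 (EXEC): [MAIN] PC=2: INC 3 -> ACC=13
Event 4 (EXEC): [MAIN] PC=3: DEC 1 -> ACC=12
Event 5 (EXEC): [MAIN] PC=4: DEC 1 -> ACC=11
Event 6 (EXEC): [MAIN] PC=5: INC 5 -> ACC=16
Event 7 (EXEC): [MAIN] PC=6: HALT

Answer: 16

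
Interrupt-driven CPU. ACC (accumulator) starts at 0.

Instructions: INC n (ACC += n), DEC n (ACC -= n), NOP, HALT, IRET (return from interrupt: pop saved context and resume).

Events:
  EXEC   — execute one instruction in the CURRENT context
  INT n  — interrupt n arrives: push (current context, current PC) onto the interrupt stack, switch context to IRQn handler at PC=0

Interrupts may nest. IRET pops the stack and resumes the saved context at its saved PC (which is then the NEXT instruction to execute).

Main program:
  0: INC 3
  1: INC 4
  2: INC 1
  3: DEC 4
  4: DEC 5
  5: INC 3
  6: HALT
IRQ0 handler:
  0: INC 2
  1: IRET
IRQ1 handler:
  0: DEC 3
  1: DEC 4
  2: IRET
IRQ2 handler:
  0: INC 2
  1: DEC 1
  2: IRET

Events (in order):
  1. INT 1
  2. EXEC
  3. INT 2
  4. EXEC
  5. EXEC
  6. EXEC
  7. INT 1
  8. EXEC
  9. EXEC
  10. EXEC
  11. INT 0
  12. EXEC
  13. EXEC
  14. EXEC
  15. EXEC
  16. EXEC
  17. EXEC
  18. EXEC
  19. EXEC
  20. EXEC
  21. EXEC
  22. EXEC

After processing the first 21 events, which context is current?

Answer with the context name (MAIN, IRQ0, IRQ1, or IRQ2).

Answer: MAIN

Derivation:
Event 1 (INT 1): INT 1 arrives: push (MAIN, PC=0), enter IRQ1 at PC=0 (depth now 1)
Event 2 (EXEC): [IRQ1] PC=0: DEC 3 -> ACC=-3
Event 3 (INT 2): INT 2 arrives: push (IRQ1, PC=1), enter IRQ2 at PC=0 (depth now 2)
Event 4 (EXEC): [IRQ2] PC=0: INC 2 -> ACC=-1
Event 5 (EXEC): [IRQ2] PC=1: DEC 1 -> ACC=-2
Event 6 (EXEC): [IRQ2] PC=2: IRET -> resume IRQ1 at PC=1 (depth now 1)
Event 7 (INT 1): INT 1 arrives: push (IRQ1, PC=1), enter IRQ1 at PC=0 (depth now 2)
Event 8 (EXEC): [IRQ1] PC=0: DEC 3 -> ACC=-5
Event 9 (EXEC): [IRQ1] PC=1: DEC 4 -> ACC=-9
Event 10 (EXEC): [IRQ1] PC=2: IRET -> resume IRQ1 at PC=1 (depth now 1)
Event 11 (INT 0): INT 0 arrives: push (IRQ1, PC=1), enter IRQ0 at PC=0 (depth now 2)
Event 12 (EXEC): [IRQ0] PC=0: INC 2 -> ACC=-7
Event 13 (EXEC): [IRQ0] PC=1: IRET -> resume IRQ1 at PC=1 (depth now 1)
Event 14 (EXEC): [IRQ1] PC=1: DEC 4 -> ACC=-11
Event 15 (EXEC): [IRQ1] PC=2: IRET -> resume MAIN at PC=0 (depth now 0)
Event 16 (EXEC): [MAIN] PC=0: INC 3 -> ACC=-8
Event 17 (EXEC): [MAIN] PC=1: INC 4 -> ACC=-4
Event 18 (EXEC): [MAIN] PC=2: INC 1 -> ACC=-3
Event 19 (EXEC): [MAIN] PC=3: DEC 4 -> ACC=-7
Event 20 (EXEC): [MAIN] PC=4: DEC 5 -> ACC=-12
Event 21 (EXEC): [MAIN] PC=5: INC 3 -> ACC=-9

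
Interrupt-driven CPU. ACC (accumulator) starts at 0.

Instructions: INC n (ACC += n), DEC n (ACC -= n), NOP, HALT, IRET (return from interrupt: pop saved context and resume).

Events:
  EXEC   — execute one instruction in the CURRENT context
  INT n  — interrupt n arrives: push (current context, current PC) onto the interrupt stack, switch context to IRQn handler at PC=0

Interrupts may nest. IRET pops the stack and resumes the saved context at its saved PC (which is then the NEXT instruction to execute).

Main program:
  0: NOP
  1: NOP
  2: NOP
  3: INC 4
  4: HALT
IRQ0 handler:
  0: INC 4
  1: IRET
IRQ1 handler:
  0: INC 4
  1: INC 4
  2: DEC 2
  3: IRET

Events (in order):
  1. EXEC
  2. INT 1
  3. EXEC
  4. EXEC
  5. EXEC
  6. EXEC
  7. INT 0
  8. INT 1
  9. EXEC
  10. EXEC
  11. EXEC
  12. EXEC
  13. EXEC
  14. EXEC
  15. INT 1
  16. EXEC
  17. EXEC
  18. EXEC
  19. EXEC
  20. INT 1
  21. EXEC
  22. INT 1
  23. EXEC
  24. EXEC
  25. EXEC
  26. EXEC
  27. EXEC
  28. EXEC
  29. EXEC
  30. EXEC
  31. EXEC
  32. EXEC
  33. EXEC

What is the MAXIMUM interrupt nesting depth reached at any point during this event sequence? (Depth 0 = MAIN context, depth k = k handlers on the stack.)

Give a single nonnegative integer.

Event 1 (EXEC): [MAIN] PC=0: NOP [depth=0]
Event 2 (INT 1): INT 1 arrives: push (MAIN, PC=1), enter IRQ1 at PC=0 (depth now 1) [depth=1]
Event 3 (EXEC): [IRQ1] PC=0: INC 4 -> ACC=4 [depth=1]
Event 4 (EXEC): [IRQ1] PC=1: INC 4 -> ACC=8 [depth=1]
Event 5 (EXEC): [IRQ1] PC=2: DEC 2 -> ACC=6 [depth=1]
Event 6 (EXEC): [IRQ1] PC=3: IRET -> resume MAIN at PC=1 (depth now 0) [depth=0]
Event 7 (INT 0): INT 0 arrives: push (MAIN, PC=1), enter IRQ0 at PC=0 (depth now 1) [depth=1]
Event 8 (INT 1): INT 1 arrives: push (IRQ0, PC=0), enter IRQ1 at PC=0 (depth now 2) [depth=2]
Event 9 (EXEC): [IRQ1] PC=0: INC 4 -> ACC=10 [depth=2]
Event 10 (EXEC): [IRQ1] PC=1: INC 4 -> ACC=14 [depth=2]
Event 11 (EXEC): [IRQ1] PC=2: DEC 2 -> ACC=12 [depth=2]
Event 12 (EXEC): [IRQ1] PC=3: IRET -> resume IRQ0 at PC=0 (depth now 1) [depth=1]
Event 13 (EXEC): [IRQ0] PC=0: INC 4 -> ACC=16 [depth=1]
Event 14 (EXEC): [IRQ0] PC=1: IRET -> resume MAIN at PC=1 (depth now 0) [depth=0]
Event 15 (INT 1): INT 1 arrives: push (MAIN, PC=1), enter IRQ1 at PC=0 (depth now 1) [depth=1]
Event 16 (EXEC): [IRQ1] PC=0: INC 4 -> ACC=20 [depth=1]
Event 17 (EXEC): [IRQ1] PC=1: INC 4 -> ACC=24 [depth=1]
Event 18 (EXEC): [IRQ1] PC=2: DEC 2 -> ACC=22 [depth=1]
Event 19 (EXEC): [IRQ1] PC=3: IRET -> resume MAIN at PC=1 (depth now 0) [depth=0]
Event 20 (INT 1): INT 1 arrives: push (MAIN, PC=1), enter IRQ1 at PC=0 (depth now 1) [depth=1]
Event 21 (EXEC): [IRQ1] PC=0: INC 4 -> ACC=26 [depth=1]
Event 22 (INT 1): INT 1 arrives: push (IRQ1, PC=1), enter IRQ1 at PC=0 (depth now 2) [depth=2]
Event 23 (EXEC): [IRQ1] PC=0: INC 4 -> ACC=30 [depth=2]
Event 24 (EXEC): [IRQ1] PC=1: INC 4 -> ACC=34 [depth=2]
Event 25 (EXEC): [IRQ1] PC=2: DEC 2 -> ACC=32 [depth=2]
Event 26 (EXEC): [IRQ1] PC=3: IRET -> resume IRQ1 at PC=1 (depth now 1) [depth=1]
Event 27 (EXEC): [IRQ1] PC=1: INC 4 -> ACC=36 [depth=1]
Event 28 (EXEC): [IRQ1] PC=2: DEC 2 -> ACC=34 [depth=1]
Event 29 (EXEC): [IRQ1] PC=3: IRET -> resume MAIN at PC=1 (depth now 0) [depth=0]
Event 30 (EXEC): [MAIN] PC=1: NOP [depth=0]
Event 31 (EXEC): [MAIN] PC=2: NOP [depth=0]
Event 32 (EXEC): [MAIN] PC=3: INC 4 -> ACC=38 [depth=0]
Event 33 (EXEC): [MAIN] PC=4: HALT [depth=0]
Max depth observed: 2

Answer: 2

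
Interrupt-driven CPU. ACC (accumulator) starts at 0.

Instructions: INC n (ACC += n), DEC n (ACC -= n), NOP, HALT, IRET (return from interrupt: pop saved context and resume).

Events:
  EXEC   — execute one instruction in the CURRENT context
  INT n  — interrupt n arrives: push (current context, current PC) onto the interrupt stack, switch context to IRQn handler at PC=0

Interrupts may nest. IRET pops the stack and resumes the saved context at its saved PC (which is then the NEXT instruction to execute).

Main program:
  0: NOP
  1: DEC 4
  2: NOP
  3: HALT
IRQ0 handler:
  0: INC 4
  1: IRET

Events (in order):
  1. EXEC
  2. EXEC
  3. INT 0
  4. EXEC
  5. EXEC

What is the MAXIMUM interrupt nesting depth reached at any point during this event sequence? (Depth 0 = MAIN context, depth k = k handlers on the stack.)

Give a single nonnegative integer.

Answer: 1

Derivation:
Event 1 (EXEC): [MAIN] PC=0: NOP [depth=0]
Event 2 (EXEC): [MAIN] PC=1: DEC 4 -> ACC=-4 [depth=0]
Event 3 (INT 0): INT 0 arrives: push (MAIN, PC=2), enter IRQ0 at PC=0 (depth now 1) [depth=1]
Event 4 (EXEC): [IRQ0] PC=0: INC 4 -> ACC=0 [depth=1]
Event 5 (EXEC): [IRQ0] PC=1: IRET -> resume MAIN at PC=2 (depth now 0) [depth=0]
Max depth observed: 1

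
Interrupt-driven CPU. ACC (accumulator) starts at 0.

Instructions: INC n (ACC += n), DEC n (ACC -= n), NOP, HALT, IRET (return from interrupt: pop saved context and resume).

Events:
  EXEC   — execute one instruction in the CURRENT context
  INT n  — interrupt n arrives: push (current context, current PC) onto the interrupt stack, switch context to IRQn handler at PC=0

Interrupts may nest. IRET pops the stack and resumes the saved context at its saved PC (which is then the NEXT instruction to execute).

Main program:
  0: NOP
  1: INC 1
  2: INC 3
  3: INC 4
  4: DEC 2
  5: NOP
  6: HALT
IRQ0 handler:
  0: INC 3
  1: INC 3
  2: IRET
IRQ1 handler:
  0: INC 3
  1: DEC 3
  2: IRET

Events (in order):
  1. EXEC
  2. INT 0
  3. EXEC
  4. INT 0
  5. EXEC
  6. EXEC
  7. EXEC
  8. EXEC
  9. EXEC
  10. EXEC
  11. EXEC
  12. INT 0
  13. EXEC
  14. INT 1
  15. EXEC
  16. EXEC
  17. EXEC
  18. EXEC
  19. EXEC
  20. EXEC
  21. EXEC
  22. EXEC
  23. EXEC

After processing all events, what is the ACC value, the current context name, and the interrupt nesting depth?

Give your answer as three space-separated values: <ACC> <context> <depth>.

Event 1 (EXEC): [MAIN] PC=0: NOP
Event 2 (INT 0): INT 0 arrives: push (MAIN, PC=1), enter IRQ0 at PC=0 (depth now 1)
Event 3 (EXEC): [IRQ0] PC=0: INC 3 -> ACC=3
Event 4 (INT 0): INT 0 arrives: push (IRQ0, PC=1), enter IRQ0 at PC=0 (depth now 2)
Event 5 (EXEC): [IRQ0] PC=0: INC 3 -> ACC=6
Event 6 (EXEC): [IRQ0] PC=1: INC 3 -> ACC=9
Event 7 (EXEC): [IRQ0] PC=2: IRET -> resume IRQ0 at PC=1 (depth now 1)
Event 8 (EXEC): [IRQ0] PC=1: INC 3 -> ACC=12
Event 9 (EXEC): [IRQ0] PC=2: IRET -> resume MAIN at PC=1 (depth now 0)
Event 10 (EXEC): [MAIN] PC=1: INC 1 -> ACC=13
Event 11 (EXEC): [MAIN] PC=2: INC 3 -> ACC=16
Event 12 (INT 0): INT 0 arrives: push (MAIN, PC=3), enter IRQ0 at PC=0 (depth now 1)
Event 13 (EXEC): [IRQ0] PC=0: INC 3 -> ACC=19
Event 14 (INT 1): INT 1 arrives: push (IRQ0, PC=1), enter IRQ1 at PC=0 (depth now 2)
Event 15 (EXEC): [IRQ1] PC=0: INC 3 -> ACC=22
Event 16 (EXEC): [IRQ1] PC=1: DEC 3 -> ACC=19
Event 17 (EXEC): [IRQ1] PC=2: IRET -> resume IRQ0 at PC=1 (depth now 1)
Event 18 (EXEC): [IRQ0] PC=1: INC 3 -> ACC=22
Event 19 (EXEC): [IRQ0] PC=2: IRET -> resume MAIN at PC=3 (depth now 0)
Event 20 (EXEC): [MAIN] PC=3: INC 4 -> ACC=26
Event 21 (EXEC): [MAIN] PC=4: DEC 2 -> ACC=24
Event 22 (EXEC): [MAIN] PC=5: NOP
Event 23 (EXEC): [MAIN] PC=6: HALT

Answer: 24 MAIN 0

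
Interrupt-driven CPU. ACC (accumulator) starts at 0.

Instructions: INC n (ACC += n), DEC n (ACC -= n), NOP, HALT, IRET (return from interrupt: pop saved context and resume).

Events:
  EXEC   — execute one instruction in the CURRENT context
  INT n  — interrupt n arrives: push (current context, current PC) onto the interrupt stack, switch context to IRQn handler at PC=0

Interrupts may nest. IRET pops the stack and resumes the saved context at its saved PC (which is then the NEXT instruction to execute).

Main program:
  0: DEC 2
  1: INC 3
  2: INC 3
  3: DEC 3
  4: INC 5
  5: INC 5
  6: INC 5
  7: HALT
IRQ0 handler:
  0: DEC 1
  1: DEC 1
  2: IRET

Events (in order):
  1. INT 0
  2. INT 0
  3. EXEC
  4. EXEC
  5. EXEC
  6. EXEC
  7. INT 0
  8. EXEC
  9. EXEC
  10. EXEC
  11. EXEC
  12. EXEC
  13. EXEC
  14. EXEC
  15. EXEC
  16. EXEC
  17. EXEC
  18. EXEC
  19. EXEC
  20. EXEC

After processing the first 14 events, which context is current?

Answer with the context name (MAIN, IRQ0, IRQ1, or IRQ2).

Answer: MAIN

Derivation:
Event 1 (INT 0): INT 0 arrives: push (MAIN, PC=0), enter IRQ0 at PC=0 (depth now 1)
Event 2 (INT 0): INT 0 arrives: push (IRQ0, PC=0), enter IRQ0 at PC=0 (depth now 2)
Event 3 (EXEC): [IRQ0] PC=0: DEC 1 -> ACC=-1
Event 4 (EXEC): [IRQ0] PC=1: DEC 1 -> ACC=-2
Event 5 (EXEC): [IRQ0] PC=2: IRET -> resume IRQ0 at PC=0 (depth now 1)
Event 6 (EXEC): [IRQ0] PC=0: DEC 1 -> ACC=-3
Event 7 (INT 0): INT 0 arrives: push (IRQ0, PC=1), enter IRQ0 at PC=0 (depth now 2)
Event 8 (EXEC): [IRQ0] PC=0: DEC 1 -> ACC=-4
Event 9 (EXEC): [IRQ0] PC=1: DEC 1 -> ACC=-5
Event 10 (EXEC): [IRQ0] PC=2: IRET -> resume IRQ0 at PC=1 (depth now 1)
Event 11 (EXEC): [IRQ0] PC=1: DEC 1 -> ACC=-6
Event 12 (EXEC): [IRQ0] PC=2: IRET -> resume MAIN at PC=0 (depth now 0)
Event 13 (EXEC): [MAIN] PC=0: DEC 2 -> ACC=-8
Event 14 (EXEC): [MAIN] PC=1: INC 3 -> ACC=-5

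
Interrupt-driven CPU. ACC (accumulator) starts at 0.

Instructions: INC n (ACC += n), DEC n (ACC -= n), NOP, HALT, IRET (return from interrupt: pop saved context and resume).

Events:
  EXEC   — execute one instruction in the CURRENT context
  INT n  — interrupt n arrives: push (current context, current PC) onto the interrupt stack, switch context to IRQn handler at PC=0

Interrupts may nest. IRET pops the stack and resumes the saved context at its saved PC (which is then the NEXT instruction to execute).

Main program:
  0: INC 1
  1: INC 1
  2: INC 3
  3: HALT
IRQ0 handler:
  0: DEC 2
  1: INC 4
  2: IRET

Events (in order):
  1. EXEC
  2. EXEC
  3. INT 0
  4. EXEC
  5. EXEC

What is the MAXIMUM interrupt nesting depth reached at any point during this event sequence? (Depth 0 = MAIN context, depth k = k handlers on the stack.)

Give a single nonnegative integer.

Event 1 (EXEC): [MAIN] PC=0: INC 1 -> ACC=1 [depth=0]
Event 2 (EXEC): [MAIN] PC=1: INC 1 -> ACC=2 [depth=0]
Event 3 (INT 0): INT 0 arrives: push (MAIN, PC=2), enter IRQ0 at PC=0 (depth now 1) [depth=1]
Event 4 (EXEC): [IRQ0] PC=0: DEC 2 -> ACC=0 [depth=1]
Event 5 (EXEC): [IRQ0] PC=1: INC 4 -> ACC=4 [depth=1]
Max depth observed: 1

Answer: 1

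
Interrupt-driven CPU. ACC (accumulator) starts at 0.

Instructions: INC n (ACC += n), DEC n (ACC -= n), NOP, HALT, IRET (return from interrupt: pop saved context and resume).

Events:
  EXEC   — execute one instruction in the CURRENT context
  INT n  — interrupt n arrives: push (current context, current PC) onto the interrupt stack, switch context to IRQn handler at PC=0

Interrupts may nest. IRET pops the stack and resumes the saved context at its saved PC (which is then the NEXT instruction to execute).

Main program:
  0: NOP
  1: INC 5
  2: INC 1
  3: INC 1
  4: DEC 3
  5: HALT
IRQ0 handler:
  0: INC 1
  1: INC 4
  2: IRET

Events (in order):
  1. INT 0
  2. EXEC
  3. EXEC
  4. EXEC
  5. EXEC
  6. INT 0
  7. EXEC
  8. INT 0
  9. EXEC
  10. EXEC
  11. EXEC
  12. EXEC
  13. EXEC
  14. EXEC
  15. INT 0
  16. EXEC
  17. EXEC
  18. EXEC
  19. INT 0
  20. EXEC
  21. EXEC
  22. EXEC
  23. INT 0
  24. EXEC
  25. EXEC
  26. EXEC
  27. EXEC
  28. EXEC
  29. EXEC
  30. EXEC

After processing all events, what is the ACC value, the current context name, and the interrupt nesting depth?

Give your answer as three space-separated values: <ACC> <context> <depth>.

Answer: 34 MAIN 0

Derivation:
Event 1 (INT 0): INT 0 arrives: push (MAIN, PC=0), enter IRQ0 at PC=0 (depth now 1)
Event 2 (EXEC): [IRQ0] PC=0: INC 1 -> ACC=1
Event 3 (EXEC): [IRQ0] PC=1: INC 4 -> ACC=5
Event 4 (EXEC): [IRQ0] PC=2: IRET -> resume MAIN at PC=0 (depth now 0)
Event 5 (EXEC): [MAIN] PC=0: NOP
Event 6 (INT 0): INT 0 arrives: push (MAIN, PC=1), enter IRQ0 at PC=0 (depth now 1)
Event 7 (EXEC): [IRQ0] PC=0: INC 1 -> ACC=6
Event 8 (INT 0): INT 0 arrives: push (IRQ0, PC=1), enter IRQ0 at PC=0 (depth now 2)
Event 9 (EXEC): [IRQ0] PC=0: INC 1 -> ACC=7
Event 10 (EXEC): [IRQ0] PC=1: INC 4 -> ACC=11
Event 11 (EXEC): [IRQ0] PC=2: IRET -> resume IRQ0 at PC=1 (depth now 1)
Event 12 (EXEC): [IRQ0] PC=1: INC 4 -> ACC=15
Event 13 (EXEC): [IRQ0] PC=2: IRET -> resume MAIN at PC=1 (depth now 0)
Event 14 (EXEC): [MAIN] PC=1: INC 5 -> ACC=20
Event 15 (INT 0): INT 0 arrives: push (MAIN, PC=2), enter IRQ0 at PC=0 (depth now 1)
Event 16 (EXEC): [IRQ0] PC=0: INC 1 -> ACC=21
Event 17 (EXEC): [IRQ0] PC=1: INC 4 -> ACC=25
Event 18 (EXEC): [IRQ0] PC=2: IRET -> resume MAIN at PC=2 (depth now 0)
Event 19 (INT 0): INT 0 arrives: push (MAIN, PC=2), enter IRQ0 at PC=0 (depth now 1)
Event 20 (EXEC): [IRQ0] PC=0: INC 1 -> ACC=26
Event 21 (EXEC): [IRQ0] PC=1: INC 4 -> ACC=30
Event 22 (EXEC): [IRQ0] PC=2: IRET -> resume MAIN at PC=2 (depth now 0)
Event 23 (INT 0): INT 0 arrives: push (MAIN, PC=2), enter IRQ0 at PC=0 (depth now 1)
Event 24 (EXEC): [IRQ0] PC=0: INC 1 -> ACC=31
Event 25 (EXEC): [IRQ0] PC=1: INC 4 -> ACC=35
Event 26 (EXEC): [IRQ0] PC=2: IRET -> resume MAIN at PC=2 (depth now 0)
Event 27 (EXEC): [MAIN] PC=2: INC 1 -> ACC=36
Event 28 (EXEC): [MAIN] PC=3: INC 1 -> ACC=37
Event 29 (EXEC): [MAIN] PC=4: DEC 3 -> ACC=34
Event 30 (EXEC): [MAIN] PC=5: HALT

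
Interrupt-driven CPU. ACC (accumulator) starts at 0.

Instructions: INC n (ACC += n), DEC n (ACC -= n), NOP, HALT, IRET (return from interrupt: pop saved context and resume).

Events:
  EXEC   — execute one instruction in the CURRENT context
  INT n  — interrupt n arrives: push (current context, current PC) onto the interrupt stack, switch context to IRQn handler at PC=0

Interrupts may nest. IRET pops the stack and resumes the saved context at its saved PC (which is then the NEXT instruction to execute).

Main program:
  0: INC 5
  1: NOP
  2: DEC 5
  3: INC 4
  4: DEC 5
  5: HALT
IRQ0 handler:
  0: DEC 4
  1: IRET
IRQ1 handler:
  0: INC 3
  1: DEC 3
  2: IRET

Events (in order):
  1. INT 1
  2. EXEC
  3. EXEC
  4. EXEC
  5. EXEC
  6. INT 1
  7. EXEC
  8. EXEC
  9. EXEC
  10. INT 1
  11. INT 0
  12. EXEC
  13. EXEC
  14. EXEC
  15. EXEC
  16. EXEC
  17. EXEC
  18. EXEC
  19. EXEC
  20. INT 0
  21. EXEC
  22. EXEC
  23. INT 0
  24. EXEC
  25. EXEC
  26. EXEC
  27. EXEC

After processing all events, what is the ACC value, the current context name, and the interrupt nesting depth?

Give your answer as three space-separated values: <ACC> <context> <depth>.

Answer: -13 MAIN 0

Derivation:
Event 1 (INT 1): INT 1 arrives: push (MAIN, PC=0), enter IRQ1 at PC=0 (depth now 1)
Event 2 (EXEC): [IRQ1] PC=0: INC 3 -> ACC=3
Event 3 (EXEC): [IRQ1] PC=1: DEC 3 -> ACC=0
Event 4 (EXEC): [IRQ1] PC=2: IRET -> resume MAIN at PC=0 (depth now 0)
Event 5 (EXEC): [MAIN] PC=0: INC 5 -> ACC=5
Event 6 (INT 1): INT 1 arrives: push (MAIN, PC=1), enter IRQ1 at PC=0 (depth now 1)
Event 7 (EXEC): [IRQ1] PC=0: INC 3 -> ACC=8
Event 8 (EXEC): [IRQ1] PC=1: DEC 3 -> ACC=5
Event 9 (EXEC): [IRQ1] PC=2: IRET -> resume MAIN at PC=1 (depth now 0)
Event 10 (INT 1): INT 1 arrives: push (MAIN, PC=1), enter IRQ1 at PC=0 (depth now 1)
Event 11 (INT 0): INT 0 arrives: push (IRQ1, PC=0), enter IRQ0 at PC=0 (depth now 2)
Event 12 (EXEC): [IRQ0] PC=0: DEC 4 -> ACC=1
Event 13 (EXEC): [IRQ0] PC=1: IRET -> resume IRQ1 at PC=0 (depth now 1)
Event 14 (EXEC): [IRQ1] PC=0: INC 3 -> ACC=4
Event 15 (EXEC): [IRQ1] PC=1: DEC 3 -> ACC=1
Event 16 (EXEC): [IRQ1] PC=2: IRET -> resume MAIN at PC=1 (depth now 0)
Event 17 (EXEC): [MAIN] PC=1: NOP
Event 18 (EXEC): [MAIN] PC=2: DEC 5 -> ACC=-4
Event 19 (EXEC): [MAIN] PC=3: INC 4 -> ACC=0
Event 20 (INT 0): INT 0 arrives: push (MAIN, PC=4), enter IRQ0 at PC=0 (depth now 1)
Event 21 (EXEC): [IRQ0] PC=0: DEC 4 -> ACC=-4
Event 22 (EXEC): [IRQ0] PC=1: IRET -> resume MAIN at PC=4 (depth now 0)
Event 23 (INT 0): INT 0 arrives: push (MAIN, PC=4), enter IRQ0 at PC=0 (depth now 1)
Event 24 (EXEC): [IRQ0] PC=0: DEC 4 -> ACC=-8
Event 25 (EXEC): [IRQ0] PC=1: IRET -> resume MAIN at PC=4 (depth now 0)
Event 26 (EXEC): [MAIN] PC=4: DEC 5 -> ACC=-13
Event 27 (EXEC): [MAIN] PC=5: HALT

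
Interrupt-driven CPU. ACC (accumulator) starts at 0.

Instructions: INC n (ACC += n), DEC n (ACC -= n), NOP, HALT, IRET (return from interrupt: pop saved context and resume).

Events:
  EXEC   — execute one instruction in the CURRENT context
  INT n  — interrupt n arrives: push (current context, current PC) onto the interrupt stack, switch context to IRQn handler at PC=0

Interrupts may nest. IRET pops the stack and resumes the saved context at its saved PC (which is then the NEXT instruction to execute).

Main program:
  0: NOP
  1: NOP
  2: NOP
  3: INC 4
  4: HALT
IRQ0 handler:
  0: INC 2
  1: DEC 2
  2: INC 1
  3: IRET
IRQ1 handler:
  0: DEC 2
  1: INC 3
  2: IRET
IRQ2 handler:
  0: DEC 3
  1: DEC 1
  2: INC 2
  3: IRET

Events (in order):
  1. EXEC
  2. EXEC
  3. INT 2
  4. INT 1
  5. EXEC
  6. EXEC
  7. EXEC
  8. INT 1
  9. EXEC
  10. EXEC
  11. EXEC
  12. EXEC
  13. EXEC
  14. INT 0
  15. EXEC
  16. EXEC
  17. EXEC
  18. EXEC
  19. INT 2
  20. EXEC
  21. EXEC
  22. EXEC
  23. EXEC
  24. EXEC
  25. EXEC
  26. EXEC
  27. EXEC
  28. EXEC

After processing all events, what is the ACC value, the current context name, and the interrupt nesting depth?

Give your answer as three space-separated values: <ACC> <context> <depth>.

Event 1 (EXEC): [MAIN] PC=0: NOP
Event 2 (EXEC): [MAIN] PC=1: NOP
Event 3 (INT 2): INT 2 arrives: push (MAIN, PC=2), enter IRQ2 at PC=0 (depth now 1)
Event 4 (INT 1): INT 1 arrives: push (IRQ2, PC=0), enter IRQ1 at PC=0 (depth now 2)
Event 5 (EXEC): [IRQ1] PC=0: DEC 2 -> ACC=-2
Event 6 (EXEC): [IRQ1] PC=1: INC 3 -> ACC=1
Event 7 (EXEC): [IRQ1] PC=2: IRET -> resume IRQ2 at PC=0 (depth now 1)
Event 8 (INT 1): INT 1 arrives: push (IRQ2, PC=0), enter IRQ1 at PC=0 (depth now 2)
Event 9 (EXEC): [IRQ1] PC=0: DEC 2 -> ACC=-1
Event 10 (EXEC): [IRQ1] PC=1: INC 3 -> ACC=2
Event 11 (EXEC): [IRQ1] PC=2: IRET -> resume IRQ2 at PC=0 (depth now 1)
Event 12 (EXEC): [IRQ2] PC=0: DEC 3 -> ACC=-1
Event 13 (EXEC): [IRQ2] PC=1: DEC 1 -> ACC=-2
Event 14 (INT 0): INT 0 arrives: push (IRQ2, PC=2), enter IRQ0 at PC=0 (depth now 2)
Event 15 (EXEC): [IRQ0] PC=0: INC 2 -> ACC=0
Event 16 (EXEC): [IRQ0] PC=1: DEC 2 -> ACC=-2
Event 17 (EXEC): [IRQ0] PC=2: INC 1 -> ACC=-1
Event 18 (EXEC): [IRQ0] PC=3: IRET -> resume IRQ2 at PC=2 (depth now 1)
Event 19 (INT 2): INT 2 arrives: push (IRQ2, PC=2), enter IRQ2 at PC=0 (depth now 2)
Event 20 (EXEC): [IRQ2] PC=0: DEC 3 -> ACC=-4
Event 21 (EXEC): [IRQ2] PC=1: DEC 1 -> ACC=-5
Event 22 (EXEC): [IRQ2] PC=2: INC 2 -> ACC=-3
Event 23 (EXEC): [IRQ2] PC=3: IRET -> resume IRQ2 at PC=2 (depth now 1)
Event 24 (EXEC): [IRQ2] PC=2: INC 2 -> ACC=-1
Event 25 (EXEC): [IRQ2] PC=3: IRET -> resume MAIN at PC=2 (depth now 0)
Event 26 (EXEC): [MAIN] PC=2: NOP
Event 27 (EXEC): [MAIN] PC=3: INC 4 -> ACC=3
Event 28 (EXEC): [MAIN] PC=4: HALT

Answer: 3 MAIN 0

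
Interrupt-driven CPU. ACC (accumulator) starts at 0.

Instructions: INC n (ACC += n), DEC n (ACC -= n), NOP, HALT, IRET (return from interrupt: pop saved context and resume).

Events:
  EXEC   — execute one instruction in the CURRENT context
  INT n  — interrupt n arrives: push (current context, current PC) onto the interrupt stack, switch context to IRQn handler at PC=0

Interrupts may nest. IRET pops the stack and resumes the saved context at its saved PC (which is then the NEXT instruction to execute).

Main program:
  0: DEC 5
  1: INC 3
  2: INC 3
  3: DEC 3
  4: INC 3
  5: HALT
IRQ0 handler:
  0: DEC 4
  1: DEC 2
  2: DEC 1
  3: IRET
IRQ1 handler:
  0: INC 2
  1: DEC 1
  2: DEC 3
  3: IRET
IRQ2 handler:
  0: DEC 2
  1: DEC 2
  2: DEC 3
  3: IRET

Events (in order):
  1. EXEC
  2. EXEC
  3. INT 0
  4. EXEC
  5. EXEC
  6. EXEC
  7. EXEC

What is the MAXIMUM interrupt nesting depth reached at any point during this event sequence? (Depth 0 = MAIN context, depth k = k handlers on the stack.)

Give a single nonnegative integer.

Event 1 (EXEC): [MAIN] PC=0: DEC 5 -> ACC=-5 [depth=0]
Event 2 (EXEC): [MAIN] PC=1: INC 3 -> ACC=-2 [depth=0]
Event 3 (INT 0): INT 0 arrives: push (MAIN, PC=2), enter IRQ0 at PC=0 (depth now 1) [depth=1]
Event 4 (EXEC): [IRQ0] PC=0: DEC 4 -> ACC=-6 [depth=1]
Event 5 (EXEC): [IRQ0] PC=1: DEC 2 -> ACC=-8 [depth=1]
Event 6 (EXEC): [IRQ0] PC=2: DEC 1 -> ACC=-9 [depth=1]
Event 7 (EXEC): [IRQ0] PC=3: IRET -> resume MAIN at PC=2 (depth now 0) [depth=0]
Max depth observed: 1

Answer: 1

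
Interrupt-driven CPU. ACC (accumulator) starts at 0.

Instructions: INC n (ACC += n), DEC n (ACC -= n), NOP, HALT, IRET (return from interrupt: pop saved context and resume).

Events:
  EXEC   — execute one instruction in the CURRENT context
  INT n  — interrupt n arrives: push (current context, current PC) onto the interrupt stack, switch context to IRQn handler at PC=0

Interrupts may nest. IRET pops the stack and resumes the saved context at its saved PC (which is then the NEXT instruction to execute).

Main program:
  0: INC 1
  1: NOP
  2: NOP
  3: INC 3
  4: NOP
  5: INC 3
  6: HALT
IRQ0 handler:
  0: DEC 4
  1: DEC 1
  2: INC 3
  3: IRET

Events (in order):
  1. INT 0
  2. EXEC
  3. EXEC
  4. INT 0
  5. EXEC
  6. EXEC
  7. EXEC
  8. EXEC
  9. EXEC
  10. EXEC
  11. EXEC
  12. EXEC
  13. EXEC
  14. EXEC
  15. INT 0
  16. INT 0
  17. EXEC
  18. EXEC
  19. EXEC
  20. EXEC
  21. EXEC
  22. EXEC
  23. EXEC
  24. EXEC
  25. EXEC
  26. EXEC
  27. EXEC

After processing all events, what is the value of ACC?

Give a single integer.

Answer: -1

Derivation:
Event 1 (INT 0): INT 0 arrives: push (MAIN, PC=0), enter IRQ0 at PC=0 (depth now 1)
Event 2 (EXEC): [IRQ0] PC=0: DEC 4 -> ACC=-4
Event 3 (EXEC): [IRQ0] PC=1: DEC 1 -> ACC=-5
Event 4 (INT 0): INT 0 arrives: push (IRQ0, PC=2), enter IRQ0 at PC=0 (depth now 2)
Event 5 (EXEC): [IRQ0] PC=0: DEC 4 -> ACC=-9
Event 6 (EXEC): [IRQ0] PC=1: DEC 1 -> ACC=-10
Event 7 (EXEC): [IRQ0] PC=2: INC 3 -> ACC=-7
Event 8 (EXEC): [IRQ0] PC=3: IRET -> resume IRQ0 at PC=2 (depth now 1)
Event 9 (EXEC): [IRQ0] PC=2: INC 3 -> ACC=-4
Event 10 (EXEC): [IRQ0] PC=3: IRET -> resume MAIN at PC=0 (depth now 0)
Event 11 (EXEC): [MAIN] PC=0: INC 1 -> ACC=-3
Event 12 (EXEC): [MAIN] PC=1: NOP
Event 13 (EXEC): [MAIN] PC=2: NOP
Event 14 (EXEC): [MAIN] PC=3: INC 3 -> ACC=0
Event 15 (INT 0): INT 0 arrives: push (MAIN, PC=4), enter IRQ0 at PC=0 (depth now 1)
Event 16 (INT 0): INT 0 arrives: push (IRQ0, PC=0), enter IRQ0 at PC=0 (depth now 2)
Event 17 (EXEC): [IRQ0] PC=0: DEC 4 -> ACC=-4
Event 18 (EXEC): [IRQ0] PC=1: DEC 1 -> ACC=-5
Event 19 (EXEC): [IRQ0] PC=2: INC 3 -> ACC=-2
Event 20 (EXEC): [IRQ0] PC=3: IRET -> resume IRQ0 at PC=0 (depth now 1)
Event 21 (EXEC): [IRQ0] PC=0: DEC 4 -> ACC=-6
Event 22 (EXEC): [IRQ0] PC=1: DEC 1 -> ACC=-7
Event 23 (EXEC): [IRQ0] PC=2: INC 3 -> ACC=-4
Event 24 (EXEC): [IRQ0] PC=3: IRET -> resume MAIN at PC=4 (depth now 0)
Event 25 (EXEC): [MAIN] PC=4: NOP
Event 26 (EXEC): [MAIN] PC=5: INC 3 -> ACC=-1
Event 27 (EXEC): [MAIN] PC=6: HALT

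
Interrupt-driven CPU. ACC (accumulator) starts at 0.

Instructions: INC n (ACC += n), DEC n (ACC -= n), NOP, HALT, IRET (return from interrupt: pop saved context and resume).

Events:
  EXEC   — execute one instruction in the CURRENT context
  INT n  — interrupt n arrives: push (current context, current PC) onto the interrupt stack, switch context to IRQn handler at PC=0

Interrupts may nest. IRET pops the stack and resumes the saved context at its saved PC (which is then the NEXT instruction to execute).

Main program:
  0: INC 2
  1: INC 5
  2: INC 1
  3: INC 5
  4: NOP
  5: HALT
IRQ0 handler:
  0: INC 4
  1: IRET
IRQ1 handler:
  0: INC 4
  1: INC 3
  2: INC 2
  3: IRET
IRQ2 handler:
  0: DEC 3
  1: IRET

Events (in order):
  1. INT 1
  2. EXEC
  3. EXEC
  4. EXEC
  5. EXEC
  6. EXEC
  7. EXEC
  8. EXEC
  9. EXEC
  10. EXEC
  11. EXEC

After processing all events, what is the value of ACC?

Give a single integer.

Answer: 22

Derivation:
Event 1 (INT 1): INT 1 arrives: push (MAIN, PC=0), enter IRQ1 at PC=0 (depth now 1)
Event 2 (EXEC): [IRQ1] PC=0: INC 4 -> ACC=4
Event 3 (EXEC): [IRQ1] PC=1: INC 3 -> ACC=7
Event 4 (EXEC): [IRQ1] PC=2: INC 2 -> ACC=9
Event 5 (EXEC): [IRQ1] PC=3: IRET -> resume MAIN at PC=0 (depth now 0)
Event 6 (EXEC): [MAIN] PC=0: INC 2 -> ACC=11
Event 7 (EXEC): [MAIN] PC=1: INC 5 -> ACC=16
Event 8 (EXEC): [MAIN] PC=2: INC 1 -> ACC=17
Event 9 (EXEC): [MAIN] PC=3: INC 5 -> ACC=22
Event 10 (EXEC): [MAIN] PC=4: NOP
Event 11 (EXEC): [MAIN] PC=5: HALT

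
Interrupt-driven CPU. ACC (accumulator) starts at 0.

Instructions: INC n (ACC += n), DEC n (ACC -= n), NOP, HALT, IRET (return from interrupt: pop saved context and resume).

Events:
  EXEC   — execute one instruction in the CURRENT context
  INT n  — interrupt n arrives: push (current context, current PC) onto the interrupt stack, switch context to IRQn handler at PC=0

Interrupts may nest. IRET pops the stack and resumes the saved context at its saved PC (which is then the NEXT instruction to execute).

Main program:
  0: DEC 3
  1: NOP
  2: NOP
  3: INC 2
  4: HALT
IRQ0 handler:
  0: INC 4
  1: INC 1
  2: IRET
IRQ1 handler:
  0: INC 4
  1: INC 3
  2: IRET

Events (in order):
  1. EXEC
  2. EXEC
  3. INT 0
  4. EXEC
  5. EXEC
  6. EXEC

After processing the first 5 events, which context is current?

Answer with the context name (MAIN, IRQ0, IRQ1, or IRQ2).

Answer: IRQ0

Derivation:
Event 1 (EXEC): [MAIN] PC=0: DEC 3 -> ACC=-3
Event 2 (EXEC): [MAIN] PC=1: NOP
Event 3 (INT 0): INT 0 arrives: push (MAIN, PC=2), enter IRQ0 at PC=0 (depth now 1)
Event 4 (EXEC): [IRQ0] PC=0: INC 4 -> ACC=1
Event 5 (EXEC): [IRQ0] PC=1: INC 1 -> ACC=2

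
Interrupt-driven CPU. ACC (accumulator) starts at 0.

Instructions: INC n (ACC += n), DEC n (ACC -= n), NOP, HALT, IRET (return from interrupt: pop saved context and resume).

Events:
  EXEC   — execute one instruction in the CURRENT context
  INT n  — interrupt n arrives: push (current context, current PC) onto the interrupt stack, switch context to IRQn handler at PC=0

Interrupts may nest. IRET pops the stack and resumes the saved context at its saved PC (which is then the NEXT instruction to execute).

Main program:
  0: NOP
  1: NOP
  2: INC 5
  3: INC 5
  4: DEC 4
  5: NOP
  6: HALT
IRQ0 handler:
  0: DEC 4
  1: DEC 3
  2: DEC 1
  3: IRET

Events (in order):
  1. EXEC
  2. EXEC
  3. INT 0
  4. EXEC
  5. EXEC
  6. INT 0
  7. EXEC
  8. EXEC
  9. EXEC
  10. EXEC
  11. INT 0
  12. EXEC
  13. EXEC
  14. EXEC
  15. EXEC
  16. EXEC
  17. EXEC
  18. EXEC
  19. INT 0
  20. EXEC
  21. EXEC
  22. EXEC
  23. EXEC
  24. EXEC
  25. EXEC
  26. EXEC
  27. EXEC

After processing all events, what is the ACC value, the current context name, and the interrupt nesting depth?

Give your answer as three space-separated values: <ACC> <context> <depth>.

Answer: -26 MAIN 0

Derivation:
Event 1 (EXEC): [MAIN] PC=0: NOP
Event 2 (EXEC): [MAIN] PC=1: NOP
Event 3 (INT 0): INT 0 arrives: push (MAIN, PC=2), enter IRQ0 at PC=0 (depth now 1)
Event 4 (EXEC): [IRQ0] PC=0: DEC 4 -> ACC=-4
Event 5 (EXEC): [IRQ0] PC=1: DEC 3 -> ACC=-7
Event 6 (INT 0): INT 0 arrives: push (IRQ0, PC=2), enter IRQ0 at PC=0 (depth now 2)
Event 7 (EXEC): [IRQ0] PC=0: DEC 4 -> ACC=-11
Event 8 (EXEC): [IRQ0] PC=1: DEC 3 -> ACC=-14
Event 9 (EXEC): [IRQ0] PC=2: DEC 1 -> ACC=-15
Event 10 (EXEC): [IRQ0] PC=3: IRET -> resume IRQ0 at PC=2 (depth now 1)
Event 11 (INT 0): INT 0 arrives: push (IRQ0, PC=2), enter IRQ0 at PC=0 (depth now 2)
Event 12 (EXEC): [IRQ0] PC=0: DEC 4 -> ACC=-19
Event 13 (EXEC): [IRQ0] PC=1: DEC 3 -> ACC=-22
Event 14 (EXEC): [IRQ0] PC=2: DEC 1 -> ACC=-23
Event 15 (EXEC): [IRQ0] PC=3: IRET -> resume IRQ0 at PC=2 (depth now 1)
Event 16 (EXEC): [IRQ0] PC=2: DEC 1 -> ACC=-24
Event 17 (EXEC): [IRQ0] PC=3: IRET -> resume MAIN at PC=2 (depth now 0)
Event 18 (EXEC): [MAIN] PC=2: INC 5 -> ACC=-19
Event 19 (INT 0): INT 0 arrives: push (MAIN, PC=3), enter IRQ0 at PC=0 (depth now 1)
Event 20 (EXEC): [IRQ0] PC=0: DEC 4 -> ACC=-23
Event 21 (EXEC): [IRQ0] PC=1: DEC 3 -> ACC=-26
Event 22 (EXEC): [IRQ0] PC=2: DEC 1 -> ACC=-27
Event 23 (EXEC): [IRQ0] PC=3: IRET -> resume MAIN at PC=3 (depth now 0)
Event 24 (EXEC): [MAIN] PC=3: INC 5 -> ACC=-22
Event 25 (EXEC): [MAIN] PC=4: DEC 4 -> ACC=-26
Event 26 (EXEC): [MAIN] PC=5: NOP
Event 27 (EXEC): [MAIN] PC=6: HALT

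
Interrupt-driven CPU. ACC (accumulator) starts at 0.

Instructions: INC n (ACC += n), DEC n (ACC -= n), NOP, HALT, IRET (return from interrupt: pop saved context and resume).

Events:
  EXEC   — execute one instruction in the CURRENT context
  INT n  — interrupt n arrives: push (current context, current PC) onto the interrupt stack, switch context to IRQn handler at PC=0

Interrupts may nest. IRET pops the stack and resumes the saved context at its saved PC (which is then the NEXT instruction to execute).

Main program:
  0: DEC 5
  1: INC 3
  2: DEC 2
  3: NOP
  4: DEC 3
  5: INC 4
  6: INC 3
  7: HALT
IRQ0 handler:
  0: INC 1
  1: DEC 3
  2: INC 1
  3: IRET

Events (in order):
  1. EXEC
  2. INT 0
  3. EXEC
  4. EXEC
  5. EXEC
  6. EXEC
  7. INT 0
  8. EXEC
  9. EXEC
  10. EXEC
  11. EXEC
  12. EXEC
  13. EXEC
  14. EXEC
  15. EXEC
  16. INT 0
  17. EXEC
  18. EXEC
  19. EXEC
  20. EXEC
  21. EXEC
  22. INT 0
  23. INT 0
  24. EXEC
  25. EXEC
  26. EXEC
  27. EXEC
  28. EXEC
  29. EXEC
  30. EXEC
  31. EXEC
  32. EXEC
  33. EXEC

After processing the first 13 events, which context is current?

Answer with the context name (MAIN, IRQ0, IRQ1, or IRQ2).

Event 1 (EXEC): [MAIN] PC=0: DEC 5 -> ACC=-5
Event 2 (INT 0): INT 0 arrives: push (MAIN, PC=1), enter IRQ0 at PC=0 (depth now 1)
Event 3 (EXEC): [IRQ0] PC=0: INC 1 -> ACC=-4
Event 4 (EXEC): [IRQ0] PC=1: DEC 3 -> ACC=-7
Event 5 (EXEC): [IRQ0] PC=2: INC 1 -> ACC=-6
Event 6 (EXEC): [IRQ0] PC=3: IRET -> resume MAIN at PC=1 (depth now 0)
Event 7 (INT 0): INT 0 arrives: push (MAIN, PC=1), enter IRQ0 at PC=0 (depth now 1)
Event 8 (EXEC): [IRQ0] PC=0: INC 1 -> ACC=-5
Event 9 (EXEC): [IRQ0] PC=1: DEC 3 -> ACC=-8
Event 10 (EXEC): [IRQ0] PC=2: INC 1 -> ACC=-7
Event 11 (EXEC): [IRQ0] PC=3: IRET -> resume MAIN at PC=1 (depth now 0)
Event 12 (EXEC): [MAIN] PC=1: INC 3 -> ACC=-4
Event 13 (EXEC): [MAIN] PC=2: DEC 2 -> ACC=-6

Answer: MAIN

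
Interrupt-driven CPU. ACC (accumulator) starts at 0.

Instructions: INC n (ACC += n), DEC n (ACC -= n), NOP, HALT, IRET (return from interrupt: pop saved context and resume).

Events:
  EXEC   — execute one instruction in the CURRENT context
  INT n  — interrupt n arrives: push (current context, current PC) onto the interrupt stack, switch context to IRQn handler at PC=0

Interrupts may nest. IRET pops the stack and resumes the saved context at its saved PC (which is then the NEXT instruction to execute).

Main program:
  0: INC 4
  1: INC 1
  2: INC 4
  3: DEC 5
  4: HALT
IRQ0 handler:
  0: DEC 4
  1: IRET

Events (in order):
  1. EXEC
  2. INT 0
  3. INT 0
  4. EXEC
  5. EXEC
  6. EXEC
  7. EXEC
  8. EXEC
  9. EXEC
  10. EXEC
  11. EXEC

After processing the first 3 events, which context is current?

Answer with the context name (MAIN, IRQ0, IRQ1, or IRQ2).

Event 1 (EXEC): [MAIN] PC=0: INC 4 -> ACC=4
Event 2 (INT 0): INT 0 arrives: push (MAIN, PC=1), enter IRQ0 at PC=0 (depth now 1)
Event 3 (INT 0): INT 0 arrives: push (IRQ0, PC=0), enter IRQ0 at PC=0 (depth now 2)

Answer: IRQ0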